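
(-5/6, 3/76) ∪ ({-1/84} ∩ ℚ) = (-5/6, 3/76)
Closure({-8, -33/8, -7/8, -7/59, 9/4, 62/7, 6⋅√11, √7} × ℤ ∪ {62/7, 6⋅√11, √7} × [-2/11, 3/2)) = ({62/7, 6⋅√11, √7} × [-2/11, 3/2]) ∪ ({-8, -33/8, -7/8, -7/59, 9/4, 62/7, 6⋅√11, √7} × ℤ)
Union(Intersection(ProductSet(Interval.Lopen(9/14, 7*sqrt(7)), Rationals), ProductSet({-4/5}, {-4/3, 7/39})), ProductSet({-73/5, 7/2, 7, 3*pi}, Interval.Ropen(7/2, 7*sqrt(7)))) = ProductSet({-73/5, 7/2, 7, 3*pi}, Interval.Ropen(7/2, 7*sqrt(7)))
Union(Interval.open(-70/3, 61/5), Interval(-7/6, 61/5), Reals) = Interval(-oo, oo)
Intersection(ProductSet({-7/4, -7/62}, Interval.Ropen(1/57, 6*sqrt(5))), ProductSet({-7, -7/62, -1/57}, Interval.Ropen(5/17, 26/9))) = ProductSet({-7/62}, Interval.Ropen(5/17, 26/9))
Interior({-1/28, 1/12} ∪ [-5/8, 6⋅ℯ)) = (-5/8, 6⋅ℯ)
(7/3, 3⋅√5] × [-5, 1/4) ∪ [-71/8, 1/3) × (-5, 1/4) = ([-71/8, 1/3) × (-5, 1/4)) ∪ ((7/3, 3⋅√5] × [-5, 1/4))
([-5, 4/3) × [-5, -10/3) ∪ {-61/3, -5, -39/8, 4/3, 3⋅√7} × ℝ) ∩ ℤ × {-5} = {-5, -4, …, 1} × {-5}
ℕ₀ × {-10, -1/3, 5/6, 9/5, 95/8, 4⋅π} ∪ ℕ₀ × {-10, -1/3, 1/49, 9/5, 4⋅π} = ℕ₀ × {-10, -1/3, 1/49, 5/6, 9/5, 95/8, 4⋅π}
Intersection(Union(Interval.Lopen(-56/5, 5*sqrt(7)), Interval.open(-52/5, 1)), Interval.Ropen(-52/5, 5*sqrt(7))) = Interval.Ropen(-52/5, 5*sqrt(7))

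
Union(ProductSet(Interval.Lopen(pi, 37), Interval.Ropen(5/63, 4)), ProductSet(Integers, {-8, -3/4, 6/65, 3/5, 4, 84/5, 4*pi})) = Union(ProductSet(Integers, {-8, -3/4, 6/65, 3/5, 4, 84/5, 4*pi}), ProductSet(Interval.Lopen(pi, 37), Interval.Ropen(5/63, 4)))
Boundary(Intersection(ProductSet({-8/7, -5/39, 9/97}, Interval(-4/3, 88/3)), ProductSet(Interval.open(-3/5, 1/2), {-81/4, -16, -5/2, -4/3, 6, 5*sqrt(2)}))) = ProductSet({-5/39, 9/97}, {-4/3, 6, 5*sqrt(2)})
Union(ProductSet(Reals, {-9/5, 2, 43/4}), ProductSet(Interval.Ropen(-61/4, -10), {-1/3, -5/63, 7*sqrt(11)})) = Union(ProductSet(Interval.Ropen(-61/4, -10), {-1/3, -5/63, 7*sqrt(11)}), ProductSet(Reals, {-9/5, 2, 43/4}))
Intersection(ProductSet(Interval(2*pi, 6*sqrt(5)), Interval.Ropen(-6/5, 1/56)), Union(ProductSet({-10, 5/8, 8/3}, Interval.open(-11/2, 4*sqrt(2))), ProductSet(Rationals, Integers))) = ProductSet(Intersection(Interval(2*pi, 6*sqrt(5)), Rationals), Range(-1, 1, 1))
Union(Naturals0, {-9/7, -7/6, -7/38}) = Union({-9/7, -7/6, -7/38}, Naturals0)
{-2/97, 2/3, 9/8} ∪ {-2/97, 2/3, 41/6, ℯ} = {-2/97, 2/3, 9/8, 41/6, ℯ}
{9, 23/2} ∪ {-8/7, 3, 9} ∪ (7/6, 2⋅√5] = {-8/7, 9, 23/2} ∪ (7/6, 2⋅√5]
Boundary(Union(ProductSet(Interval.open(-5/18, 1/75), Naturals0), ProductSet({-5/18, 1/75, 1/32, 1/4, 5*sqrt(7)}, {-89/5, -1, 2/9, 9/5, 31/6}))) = Union(ProductSet({-5/18, 1/75, 1/32, 1/4, 5*sqrt(7)}, {-89/5, -1, 2/9, 9/5, 31/6}), ProductSet(Interval(-5/18, 1/75), Naturals0))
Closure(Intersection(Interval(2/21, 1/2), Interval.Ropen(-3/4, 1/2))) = Interval(2/21, 1/2)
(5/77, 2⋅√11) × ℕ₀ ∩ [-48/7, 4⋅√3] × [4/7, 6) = (5/77, 2⋅√11) × {1, 2, …, 5}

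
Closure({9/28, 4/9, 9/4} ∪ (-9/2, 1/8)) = [-9/2, 1/8] ∪ {9/28, 4/9, 9/4}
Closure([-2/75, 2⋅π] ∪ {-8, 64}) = {-8, 64} ∪ [-2/75, 2⋅π]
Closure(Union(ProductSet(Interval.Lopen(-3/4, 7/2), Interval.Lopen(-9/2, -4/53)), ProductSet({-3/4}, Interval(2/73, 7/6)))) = Union(ProductSet({-3/4}, Interval(2/73, 7/6)), ProductSet({-3/4, 7/2}, Interval(-9/2, -4/53)), ProductSet(Interval(-3/4, 7/2), {-9/2, -4/53}), ProductSet(Interval.Lopen(-3/4, 7/2), Interval.Lopen(-9/2, -4/53)))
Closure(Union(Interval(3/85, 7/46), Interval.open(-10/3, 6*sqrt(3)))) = Interval(-10/3, 6*sqrt(3))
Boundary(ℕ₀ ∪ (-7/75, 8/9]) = {-7/75, 8/9} ∪ (ℕ₀ \ (-7/75, 8/9))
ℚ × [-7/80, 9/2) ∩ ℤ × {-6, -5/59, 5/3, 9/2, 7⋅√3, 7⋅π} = ℤ × {-5/59, 5/3}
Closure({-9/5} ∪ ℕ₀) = {-9/5} ∪ ℕ₀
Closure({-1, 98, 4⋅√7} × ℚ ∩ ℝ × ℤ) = {-1, 98, 4⋅√7} × ℤ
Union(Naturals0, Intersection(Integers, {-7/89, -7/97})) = Naturals0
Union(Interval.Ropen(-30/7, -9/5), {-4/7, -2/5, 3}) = Union({-4/7, -2/5, 3}, Interval.Ropen(-30/7, -9/5))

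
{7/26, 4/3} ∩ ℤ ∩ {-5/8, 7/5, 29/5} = ∅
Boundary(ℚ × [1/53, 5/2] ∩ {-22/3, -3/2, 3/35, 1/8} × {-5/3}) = ∅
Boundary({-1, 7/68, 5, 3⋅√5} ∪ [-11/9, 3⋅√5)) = {-11/9, 3⋅√5}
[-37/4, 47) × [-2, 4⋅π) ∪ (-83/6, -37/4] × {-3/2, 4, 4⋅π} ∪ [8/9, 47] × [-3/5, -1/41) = ([8/9, 47] × [-3/5, -1/41)) ∪ ((-83/6, -37/4] × {-3/2, 4, 4⋅π}) ∪ ([-37/4, 47) × [-2, 4⋅π))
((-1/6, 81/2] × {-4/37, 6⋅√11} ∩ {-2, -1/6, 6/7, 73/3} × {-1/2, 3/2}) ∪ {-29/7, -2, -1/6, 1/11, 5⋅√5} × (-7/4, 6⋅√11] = {-29/7, -2, -1/6, 1/11, 5⋅√5} × (-7/4, 6⋅√11]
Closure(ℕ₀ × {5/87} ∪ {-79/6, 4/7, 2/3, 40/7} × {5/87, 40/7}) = (ℕ₀ × {5/87}) ∪ ({-79/6, 4/7, 2/3, 40/7} × {5/87, 40/7})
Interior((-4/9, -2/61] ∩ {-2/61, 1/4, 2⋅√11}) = ∅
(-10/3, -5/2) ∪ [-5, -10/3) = [-5, -10/3) ∪ (-10/3, -5/2)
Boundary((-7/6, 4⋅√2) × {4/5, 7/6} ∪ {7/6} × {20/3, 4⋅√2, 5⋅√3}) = ([-7/6, 4⋅√2] × {4/5, 7/6}) ∪ ({7/6} × {20/3, 4⋅√2, 5⋅√3})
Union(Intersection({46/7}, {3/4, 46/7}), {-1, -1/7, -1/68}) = {-1, -1/7, -1/68, 46/7}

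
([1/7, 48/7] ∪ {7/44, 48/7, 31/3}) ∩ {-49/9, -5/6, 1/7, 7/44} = {1/7, 7/44}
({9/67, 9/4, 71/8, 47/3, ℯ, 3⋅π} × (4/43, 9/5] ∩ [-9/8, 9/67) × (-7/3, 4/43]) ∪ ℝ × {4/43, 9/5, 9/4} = ℝ × {4/43, 9/5, 9/4}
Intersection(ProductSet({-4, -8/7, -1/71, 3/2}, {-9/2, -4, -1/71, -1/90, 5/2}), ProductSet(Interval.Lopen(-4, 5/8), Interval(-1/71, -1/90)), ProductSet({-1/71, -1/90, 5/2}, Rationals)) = ProductSet({-1/71}, {-1/71, -1/90})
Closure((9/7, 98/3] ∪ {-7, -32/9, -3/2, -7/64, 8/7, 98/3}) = {-7, -32/9, -3/2, -7/64, 8/7} ∪ [9/7, 98/3]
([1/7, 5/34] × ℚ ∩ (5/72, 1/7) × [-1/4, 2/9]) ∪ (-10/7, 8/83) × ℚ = (-10/7, 8/83) × ℚ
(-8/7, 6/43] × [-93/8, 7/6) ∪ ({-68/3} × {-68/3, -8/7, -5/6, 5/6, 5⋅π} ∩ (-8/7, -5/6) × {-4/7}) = (-8/7, 6/43] × [-93/8, 7/6)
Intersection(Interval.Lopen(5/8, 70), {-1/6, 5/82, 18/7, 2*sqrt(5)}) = {18/7, 2*sqrt(5)}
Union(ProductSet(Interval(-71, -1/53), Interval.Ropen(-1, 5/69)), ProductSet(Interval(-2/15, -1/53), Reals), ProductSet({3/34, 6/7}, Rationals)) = Union(ProductSet({3/34, 6/7}, Rationals), ProductSet(Interval(-71, -1/53), Interval.Ropen(-1, 5/69)), ProductSet(Interval(-2/15, -1/53), Reals))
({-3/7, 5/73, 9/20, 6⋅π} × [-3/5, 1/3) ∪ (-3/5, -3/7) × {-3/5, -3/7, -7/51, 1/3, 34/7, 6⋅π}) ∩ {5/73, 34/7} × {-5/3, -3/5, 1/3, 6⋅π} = {5/73} × {-3/5}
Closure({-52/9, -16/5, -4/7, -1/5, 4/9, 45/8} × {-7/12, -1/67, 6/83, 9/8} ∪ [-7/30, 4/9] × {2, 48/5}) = ([-7/30, 4/9] × {2, 48/5}) ∪ ({-52/9, -16/5, -4/7, -1/5, 4/9, 45/8} × {-7/12, -1/67, 6/83, 9/8})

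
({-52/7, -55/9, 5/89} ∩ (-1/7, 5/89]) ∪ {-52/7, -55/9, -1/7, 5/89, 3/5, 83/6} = {-52/7, -55/9, -1/7, 5/89, 3/5, 83/6}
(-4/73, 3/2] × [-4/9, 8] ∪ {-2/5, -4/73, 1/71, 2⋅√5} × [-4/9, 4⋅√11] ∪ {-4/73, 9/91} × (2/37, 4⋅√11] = ((-4/73, 3/2] × [-4/9, 8]) ∪ ({-4/73, 9/91} × (2/37, 4⋅√11]) ∪ ({-2/5, -4/73, 1/71, 2⋅√5} × [-4/9, 4⋅√11])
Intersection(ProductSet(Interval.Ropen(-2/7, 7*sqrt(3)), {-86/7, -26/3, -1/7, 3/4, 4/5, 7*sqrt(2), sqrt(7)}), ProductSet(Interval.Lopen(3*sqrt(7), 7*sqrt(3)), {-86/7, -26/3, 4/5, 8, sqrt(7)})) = ProductSet(Interval.open(3*sqrt(7), 7*sqrt(3)), {-86/7, -26/3, 4/5, sqrt(7)})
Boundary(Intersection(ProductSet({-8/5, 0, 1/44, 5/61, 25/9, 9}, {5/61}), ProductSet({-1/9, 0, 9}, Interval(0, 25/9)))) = ProductSet({0, 9}, {5/61})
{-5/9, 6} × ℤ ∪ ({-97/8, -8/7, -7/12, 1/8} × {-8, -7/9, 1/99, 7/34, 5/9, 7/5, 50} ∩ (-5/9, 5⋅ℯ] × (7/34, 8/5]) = ({-5/9, 6} × ℤ) ∪ ({1/8} × {5/9, 7/5})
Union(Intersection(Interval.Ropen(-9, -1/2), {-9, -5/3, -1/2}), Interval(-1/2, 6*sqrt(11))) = Union({-9, -5/3}, Interval(-1/2, 6*sqrt(11)))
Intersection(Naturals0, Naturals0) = Naturals0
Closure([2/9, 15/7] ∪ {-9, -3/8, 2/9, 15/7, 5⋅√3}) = {-9, -3/8, 5⋅√3} ∪ [2/9, 15/7]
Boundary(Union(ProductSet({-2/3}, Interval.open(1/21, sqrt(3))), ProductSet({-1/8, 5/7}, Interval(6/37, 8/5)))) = Union(ProductSet({-2/3}, Interval(1/21, sqrt(3))), ProductSet({-1/8, 5/7}, Interval(6/37, 8/5)))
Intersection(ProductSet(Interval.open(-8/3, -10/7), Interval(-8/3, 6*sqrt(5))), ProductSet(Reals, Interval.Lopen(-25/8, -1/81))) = ProductSet(Interval.open(-8/3, -10/7), Interval(-8/3, -1/81))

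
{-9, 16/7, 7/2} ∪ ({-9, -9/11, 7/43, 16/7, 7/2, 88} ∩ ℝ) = {-9, -9/11, 7/43, 16/7, 7/2, 88}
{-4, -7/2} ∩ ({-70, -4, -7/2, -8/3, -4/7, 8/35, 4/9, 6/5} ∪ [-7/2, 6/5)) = {-4, -7/2}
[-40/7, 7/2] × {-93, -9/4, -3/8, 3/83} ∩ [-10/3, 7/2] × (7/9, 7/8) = ∅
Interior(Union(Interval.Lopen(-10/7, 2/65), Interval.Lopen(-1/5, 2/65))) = Interval.open(-10/7, 2/65)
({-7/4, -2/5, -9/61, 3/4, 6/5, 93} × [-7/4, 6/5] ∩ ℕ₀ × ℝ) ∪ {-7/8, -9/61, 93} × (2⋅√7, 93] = ({93} × [-7/4, 6/5]) ∪ ({-7/8, -9/61, 93} × (2⋅√7, 93])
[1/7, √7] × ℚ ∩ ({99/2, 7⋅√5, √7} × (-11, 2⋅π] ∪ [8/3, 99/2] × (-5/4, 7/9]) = {√7} × (ℚ ∩ (-11, 2⋅π])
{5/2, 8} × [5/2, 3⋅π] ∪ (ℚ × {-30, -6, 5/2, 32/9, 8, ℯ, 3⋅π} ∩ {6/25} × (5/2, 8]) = ({6/25} × {32/9, 8, ℯ}) ∪ ({5/2, 8} × [5/2, 3⋅π])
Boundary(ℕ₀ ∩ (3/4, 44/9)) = {1, 2, 3, 4}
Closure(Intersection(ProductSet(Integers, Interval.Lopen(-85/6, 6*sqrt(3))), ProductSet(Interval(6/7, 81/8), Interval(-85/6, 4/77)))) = ProductSet(Range(1, 11, 1), Interval(-85/6, 4/77))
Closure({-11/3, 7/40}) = {-11/3, 7/40}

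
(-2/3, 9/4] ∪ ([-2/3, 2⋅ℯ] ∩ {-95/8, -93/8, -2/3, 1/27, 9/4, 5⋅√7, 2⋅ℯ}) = [-2/3, 9/4] ∪ {2⋅ℯ}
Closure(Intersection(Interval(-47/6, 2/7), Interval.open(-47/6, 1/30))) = Interval(-47/6, 1/30)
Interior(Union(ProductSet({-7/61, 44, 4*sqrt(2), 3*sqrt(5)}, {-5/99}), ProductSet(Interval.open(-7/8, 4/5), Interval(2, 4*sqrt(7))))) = ProductSet(Interval.open(-7/8, 4/5), Interval.open(2, 4*sqrt(7)))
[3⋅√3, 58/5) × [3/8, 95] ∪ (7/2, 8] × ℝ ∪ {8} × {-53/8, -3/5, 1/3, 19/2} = ((7/2, 8] × ℝ) ∪ ([3⋅√3, 58/5) × [3/8, 95])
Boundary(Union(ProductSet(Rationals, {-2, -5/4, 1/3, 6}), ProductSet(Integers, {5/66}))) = Union(ProductSet(Integers, {5/66}), ProductSet(Reals, {-2, -5/4, 1/3, 6}))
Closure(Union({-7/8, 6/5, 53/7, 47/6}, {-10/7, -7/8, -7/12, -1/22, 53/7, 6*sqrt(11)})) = {-10/7, -7/8, -7/12, -1/22, 6/5, 53/7, 47/6, 6*sqrt(11)}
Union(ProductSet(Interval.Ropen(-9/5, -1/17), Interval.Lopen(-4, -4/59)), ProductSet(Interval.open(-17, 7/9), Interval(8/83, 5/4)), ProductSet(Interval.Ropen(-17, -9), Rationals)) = Union(ProductSet(Interval.Ropen(-17, -9), Rationals), ProductSet(Interval.open(-17, 7/9), Interval(8/83, 5/4)), ProductSet(Interval.Ropen(-9/5, -1/17), Interval.Lopen(-4, -4/59)))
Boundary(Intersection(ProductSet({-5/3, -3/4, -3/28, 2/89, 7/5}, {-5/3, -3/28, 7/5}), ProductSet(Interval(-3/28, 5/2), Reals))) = ProductSet({-3/28, 2/89, 7/5}, {-5/3, -3/28, 7/5})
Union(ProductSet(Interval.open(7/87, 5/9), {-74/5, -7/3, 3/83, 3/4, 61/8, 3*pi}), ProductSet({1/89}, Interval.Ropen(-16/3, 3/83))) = Union(ProductSet({1/89}, Interval.Ropen(-16/3, 3/83)), ProductSet(Interval.open(7/87, 5/9), {-74/5, -7/3, 3/83, 3/4, 61/8, 3*pi}))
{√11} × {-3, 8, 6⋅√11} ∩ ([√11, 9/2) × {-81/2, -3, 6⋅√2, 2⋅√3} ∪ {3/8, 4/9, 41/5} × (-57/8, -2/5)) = {√11} × {-3}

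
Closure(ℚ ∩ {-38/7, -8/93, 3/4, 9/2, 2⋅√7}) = {-38/7, -8/93, 3/4, 9/2}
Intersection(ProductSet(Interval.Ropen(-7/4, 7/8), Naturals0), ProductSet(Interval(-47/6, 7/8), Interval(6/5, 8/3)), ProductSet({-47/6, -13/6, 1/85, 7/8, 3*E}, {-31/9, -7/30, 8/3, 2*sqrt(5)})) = EmptySet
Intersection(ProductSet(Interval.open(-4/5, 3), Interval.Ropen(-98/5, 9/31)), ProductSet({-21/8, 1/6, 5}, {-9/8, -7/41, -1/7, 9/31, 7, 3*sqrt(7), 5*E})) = ProductSet({1/6}, {-9/8, -7/41, -1/7})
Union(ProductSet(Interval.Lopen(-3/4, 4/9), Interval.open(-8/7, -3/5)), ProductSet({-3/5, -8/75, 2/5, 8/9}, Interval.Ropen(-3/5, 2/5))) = Union(ProductSet({-3/5, -8/75, 2/5, 8/9}, Interval.Ropen(-3/5, 2/5)), ProductSet(Interval.Lopen(-3/4, 4/9), Interval.open(-8/7, -3/5)))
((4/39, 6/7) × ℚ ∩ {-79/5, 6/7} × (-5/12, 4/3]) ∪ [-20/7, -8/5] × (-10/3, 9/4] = [-20/7, -8/5] × (-10/3, 9/4]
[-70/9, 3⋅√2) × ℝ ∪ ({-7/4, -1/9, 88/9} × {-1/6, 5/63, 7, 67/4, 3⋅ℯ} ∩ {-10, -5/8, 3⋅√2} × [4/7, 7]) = [-70/9, 3⋅√2) × ℝ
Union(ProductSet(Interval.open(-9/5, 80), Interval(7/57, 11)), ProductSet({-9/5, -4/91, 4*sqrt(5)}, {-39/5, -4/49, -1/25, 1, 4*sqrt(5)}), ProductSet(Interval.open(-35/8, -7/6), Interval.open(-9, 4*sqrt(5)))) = Union(ProductSet({-9/5, -4/91, 4*sqrt(5)}, {-39/5, -4/49, -1/25, 1, 4*sqrt(5)}), ProductSet(Interval.open(-35/8, -7/6), Interval.open(-9, 4*sqrt(5))), ProductSet(Interval.open(-9/5, 80), Interval(7/57, 11)))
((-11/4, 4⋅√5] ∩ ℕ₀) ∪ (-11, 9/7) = (-11, 9/7) ∪ {0, 1, …, 8}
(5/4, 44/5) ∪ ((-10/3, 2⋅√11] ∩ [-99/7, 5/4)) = (-10/3, 5/4) ∪ (5/4, 44/5)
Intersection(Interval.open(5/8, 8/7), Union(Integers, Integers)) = Range(1, 2, 1)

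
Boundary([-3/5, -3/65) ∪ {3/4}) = {-3/5, -3/65, 3/4}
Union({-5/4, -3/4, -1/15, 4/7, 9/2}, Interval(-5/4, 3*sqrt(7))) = Interval(-5/4, 3*sqrt(7))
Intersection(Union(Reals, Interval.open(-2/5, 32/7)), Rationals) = Intersection(Interval(-oo, oo), Rationals)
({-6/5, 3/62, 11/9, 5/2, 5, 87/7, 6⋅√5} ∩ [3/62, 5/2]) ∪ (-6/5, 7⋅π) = (-6/5, 7⋅π)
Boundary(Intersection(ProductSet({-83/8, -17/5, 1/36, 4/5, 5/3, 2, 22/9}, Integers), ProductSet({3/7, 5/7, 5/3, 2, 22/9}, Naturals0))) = ProductSet({5/3, 2, 22/9}, Naturals0)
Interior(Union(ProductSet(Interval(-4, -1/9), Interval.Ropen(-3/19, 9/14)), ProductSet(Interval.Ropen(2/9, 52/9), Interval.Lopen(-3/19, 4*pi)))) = Union(ProductSet(Interval.open(-4, -1/9), Interval.open(-3/19, 9/14)), ProductSet(Interval.open(2/9, 52/9), Interval.open(-3/19, 4*pi)))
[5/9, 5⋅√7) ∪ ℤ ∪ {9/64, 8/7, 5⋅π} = ℤ ∪ {9/64, 5⋅π} ∪ [5/9, 5⋅√7)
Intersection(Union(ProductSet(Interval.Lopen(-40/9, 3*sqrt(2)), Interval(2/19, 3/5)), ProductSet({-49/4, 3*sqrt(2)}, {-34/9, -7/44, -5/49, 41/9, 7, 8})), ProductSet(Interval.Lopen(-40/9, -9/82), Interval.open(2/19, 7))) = ProductSet(Interval.Lopen(-40/9, -9/82), Interval.Lopen(2/19, 3/5))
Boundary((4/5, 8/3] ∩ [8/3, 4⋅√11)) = {8/3}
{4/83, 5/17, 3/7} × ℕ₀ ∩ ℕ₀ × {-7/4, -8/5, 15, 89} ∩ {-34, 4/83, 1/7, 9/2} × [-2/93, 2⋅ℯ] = ∅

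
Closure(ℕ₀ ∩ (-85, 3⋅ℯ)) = {0, 1, …, 8}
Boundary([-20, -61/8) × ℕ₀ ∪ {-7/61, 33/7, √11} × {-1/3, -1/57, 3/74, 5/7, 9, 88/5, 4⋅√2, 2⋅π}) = ([-20, -61/8] × ℕ₀) ∪ ({-7/61, 33/7, √11} × {-1/3, -1/57, 3/74, 5/7, 9, 88/5, 4⋅√2, 2⋅π})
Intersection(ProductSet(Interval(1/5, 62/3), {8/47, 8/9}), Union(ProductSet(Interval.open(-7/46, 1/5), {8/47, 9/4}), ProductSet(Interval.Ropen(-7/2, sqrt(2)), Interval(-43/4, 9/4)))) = ProductSet(Interval.Ropen(1/5, sqrt(2)), {8/47, 8/9})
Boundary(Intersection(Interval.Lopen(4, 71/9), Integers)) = Range(5, 8, 1)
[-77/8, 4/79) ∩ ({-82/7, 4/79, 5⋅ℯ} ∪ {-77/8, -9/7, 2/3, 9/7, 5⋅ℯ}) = {-77/8, -9/7}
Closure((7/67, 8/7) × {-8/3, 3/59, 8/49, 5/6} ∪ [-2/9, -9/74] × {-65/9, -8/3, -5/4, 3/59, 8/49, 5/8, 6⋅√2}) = ([7/67, 8/7] × {-8/3, 3/59, 8/49, 5/6}) ∪ ([-2/9, -9/74] × {-65/9, -8/3, -5/4, 3/59, 8/49, 5/8, 6⋅√2})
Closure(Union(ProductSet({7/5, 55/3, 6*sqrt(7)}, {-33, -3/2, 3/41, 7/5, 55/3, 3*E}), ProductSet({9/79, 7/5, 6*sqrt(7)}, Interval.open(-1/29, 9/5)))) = Union(ProductSet({9/79, 7/5, 6*sqrt(7)}, Interval(-1/29, 9/5)), ProductSet({7/5, 55/3, 6*sqrt(7)}, {-33, -3/2, 3/41, 7/5, 55/3, 3*E}))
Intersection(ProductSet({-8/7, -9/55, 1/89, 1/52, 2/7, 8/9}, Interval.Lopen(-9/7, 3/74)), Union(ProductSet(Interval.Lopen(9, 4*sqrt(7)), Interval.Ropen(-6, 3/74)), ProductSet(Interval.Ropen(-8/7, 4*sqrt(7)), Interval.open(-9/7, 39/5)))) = ProductSet({-8/7, -9/55, 1/89, 1/52, 2/7, 8/9}, Interval.Lopen(-9/7, 3/74))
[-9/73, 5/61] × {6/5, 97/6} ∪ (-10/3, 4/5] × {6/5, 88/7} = ((-10/3, 4/5] × {6/5, 88/7}) ∪ ([-9/73, 5/61] × {6/5, 97/6})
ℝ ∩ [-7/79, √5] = [-7/79, √5]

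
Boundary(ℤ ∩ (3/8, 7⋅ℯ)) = {1, 2, …, 19}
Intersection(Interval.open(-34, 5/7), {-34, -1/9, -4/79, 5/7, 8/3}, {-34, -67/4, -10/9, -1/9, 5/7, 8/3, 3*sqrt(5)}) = {-1/9}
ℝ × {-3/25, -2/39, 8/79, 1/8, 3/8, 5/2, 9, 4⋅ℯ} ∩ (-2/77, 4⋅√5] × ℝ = (-2/77, 4⋅√5] × {-3/25, -2/39, 8/79, 1/8, 3/8, 5/2, 9, 4⋅ℯ}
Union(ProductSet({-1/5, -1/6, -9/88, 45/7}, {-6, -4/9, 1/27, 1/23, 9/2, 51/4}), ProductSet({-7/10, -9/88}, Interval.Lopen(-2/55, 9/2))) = Union(ProductSet({-7/10, -9/88}, Interval.Lopen(-2/55, 9/2)), ProductSet({-1/5, -1/6, -9/88, 45/7}, {-6, -4/9, 1/27, 1/23, 9/2, 51/4}))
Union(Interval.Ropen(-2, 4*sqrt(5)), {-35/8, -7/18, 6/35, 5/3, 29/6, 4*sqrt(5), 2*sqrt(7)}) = Union({-35/8}, Interval(-2, 4*sqrt(5)))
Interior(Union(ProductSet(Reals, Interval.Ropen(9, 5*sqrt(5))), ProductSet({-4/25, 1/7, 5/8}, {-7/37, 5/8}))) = ProductSet(Reals, Interval.open(9, 5*sqrt(5)))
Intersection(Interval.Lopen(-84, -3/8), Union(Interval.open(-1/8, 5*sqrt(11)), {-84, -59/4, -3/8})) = {-59/4, -3/8}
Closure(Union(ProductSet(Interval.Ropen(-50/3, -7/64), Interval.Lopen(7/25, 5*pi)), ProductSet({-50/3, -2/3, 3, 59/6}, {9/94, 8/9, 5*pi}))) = Union(ProductSet({-50/3, -7/64}, Interval(7/25, 5*pi)), ProductSet({-50/3, -2/3, 3, 59/6}, {9/94, 8/9, 5*pi}), ProductSet(Interval(-50/3, -7/64), {7/25, 5*pi}), ProductSet(Interval.Ropen(-50/3, -7/64), Interval.Lopen(7/25, 5*pi)))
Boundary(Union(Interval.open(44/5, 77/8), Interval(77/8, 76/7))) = {44/5, 76/7}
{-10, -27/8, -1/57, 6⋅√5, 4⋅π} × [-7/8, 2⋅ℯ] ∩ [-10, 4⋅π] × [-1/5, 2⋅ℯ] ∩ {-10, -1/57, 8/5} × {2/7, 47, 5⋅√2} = {-10, -1/57} × {2/7}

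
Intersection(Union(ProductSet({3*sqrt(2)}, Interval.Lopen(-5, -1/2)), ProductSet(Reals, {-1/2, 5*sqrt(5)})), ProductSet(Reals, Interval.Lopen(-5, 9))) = Union(ProductSet({3*sqrt(2)}, Interval.Lopen(-5, -1/2)), ProductSet(Reals, {-1/2}))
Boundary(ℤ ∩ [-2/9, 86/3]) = {0, 1, …, 28}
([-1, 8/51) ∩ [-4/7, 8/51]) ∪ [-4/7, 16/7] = [-4/7, 16/7]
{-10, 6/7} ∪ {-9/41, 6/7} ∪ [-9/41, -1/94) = {-10, 6/7} ∪ [-9/41, -1/94)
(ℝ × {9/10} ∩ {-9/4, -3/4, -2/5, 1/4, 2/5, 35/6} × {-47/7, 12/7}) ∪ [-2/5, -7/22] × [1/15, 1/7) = [-2/5, -7/22] × [1/15, 1/7)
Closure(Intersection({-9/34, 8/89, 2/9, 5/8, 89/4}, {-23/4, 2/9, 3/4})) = {2/9}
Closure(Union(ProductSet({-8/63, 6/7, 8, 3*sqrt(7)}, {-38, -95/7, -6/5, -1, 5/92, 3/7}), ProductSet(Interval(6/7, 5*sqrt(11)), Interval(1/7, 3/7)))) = Union(ProductSet({-8/63, 6/7, 8, 3*sqrt(7)}, {-38, -95/7, -6/5, -1, 5/92, 3/7}), ProductSet(Interval(6/7, 5*sqrt(11)), Interval(1/7, 3/7)))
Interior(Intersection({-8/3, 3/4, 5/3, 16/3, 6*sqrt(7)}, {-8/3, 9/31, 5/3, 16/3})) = EmptySet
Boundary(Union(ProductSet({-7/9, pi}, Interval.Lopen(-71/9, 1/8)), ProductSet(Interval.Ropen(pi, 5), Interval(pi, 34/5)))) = Union(ProductSet({-7/9, pi}, Interval(-71/9, 1/8)), ProductSet({5, pi}, Interval(pi, 34/5)), ProductSet(Interval(pi, 5), {34/5, pi}))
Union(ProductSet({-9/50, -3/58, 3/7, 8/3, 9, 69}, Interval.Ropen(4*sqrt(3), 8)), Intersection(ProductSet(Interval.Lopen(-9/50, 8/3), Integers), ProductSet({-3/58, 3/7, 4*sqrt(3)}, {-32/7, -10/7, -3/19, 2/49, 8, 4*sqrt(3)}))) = Union(ProductSet({-3/58, 3/7}, {8}), ProductSet({-9/50, -3/58, 3/7, 8/3, 9, 69}, Interval.Ropen(4*sqrt(3), 8)))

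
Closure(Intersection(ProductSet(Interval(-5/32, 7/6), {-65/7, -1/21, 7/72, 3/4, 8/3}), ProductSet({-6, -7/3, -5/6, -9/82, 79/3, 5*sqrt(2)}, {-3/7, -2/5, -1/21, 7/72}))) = ProductSet({-9/82}, {-1/21, 7/72})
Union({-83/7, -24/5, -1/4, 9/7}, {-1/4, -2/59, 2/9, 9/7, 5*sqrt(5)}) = {-83/7, -24/5, -1/4, -2/59, 2/9, 9/7, 5*sqrt(5)}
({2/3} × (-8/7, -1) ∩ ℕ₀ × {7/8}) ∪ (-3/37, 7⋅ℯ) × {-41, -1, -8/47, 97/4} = (-3/37, 7⋅ℯ) × {-41, -1, -8/47, 97/4}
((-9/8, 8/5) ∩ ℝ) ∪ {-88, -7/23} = {-88} ∪ (-9/8, 8/5)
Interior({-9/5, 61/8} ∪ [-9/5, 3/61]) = (-9/5, 3/61)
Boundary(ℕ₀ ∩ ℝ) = ℕ₀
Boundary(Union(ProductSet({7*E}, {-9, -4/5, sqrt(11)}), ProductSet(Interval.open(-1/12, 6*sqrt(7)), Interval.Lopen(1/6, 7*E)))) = Union(ProductSet({7*E}, {-9, -4/5, sqrt(11)}), ProductSet({-1/12, 6*sqrt(7)}, Interval(1/6, 7*E)), ProductSet(Interval(-1/12, 6*sqrt(7)), {1/6, 7*E}))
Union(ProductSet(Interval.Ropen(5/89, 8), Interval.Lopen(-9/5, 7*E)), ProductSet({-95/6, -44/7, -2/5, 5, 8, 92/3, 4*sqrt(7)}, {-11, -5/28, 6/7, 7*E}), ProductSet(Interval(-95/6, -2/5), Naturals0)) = Union(ProductSet({-95/6, -44/7, -2/5, 5, 8, 92/3, 4*sqrt(7)}, {-11, -5/28, 6/7, 7*E}), ProductSet(Interval(-95/6, -2/5), Naturals0), ProductSet(Interval.Ropen(5/89, 8), Interval.Lopen(-9/5, 7*E)))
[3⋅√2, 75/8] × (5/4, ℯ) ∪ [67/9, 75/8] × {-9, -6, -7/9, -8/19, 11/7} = ([67/9, 75/8] × {-9, -6, -7/9, -8/19, 11/7}) ∪ ([3⋅√2, 75/8] × (5/4, ℯ))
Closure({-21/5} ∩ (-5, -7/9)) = {-21/5}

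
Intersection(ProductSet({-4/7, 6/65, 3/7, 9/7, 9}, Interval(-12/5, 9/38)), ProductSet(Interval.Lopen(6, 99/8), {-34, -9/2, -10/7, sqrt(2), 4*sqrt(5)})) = ProductSet({9}, {-10/7})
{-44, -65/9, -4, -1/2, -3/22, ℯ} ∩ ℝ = {-44, -65/9, -4, -1/2, -3/22, ℯ}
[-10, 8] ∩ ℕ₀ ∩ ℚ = {0, 1, …, 8}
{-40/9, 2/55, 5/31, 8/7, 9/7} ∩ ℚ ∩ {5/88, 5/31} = {5/31}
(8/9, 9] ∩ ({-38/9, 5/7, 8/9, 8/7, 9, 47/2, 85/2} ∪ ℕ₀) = {1, 2, …, 9} ∪ {8/7}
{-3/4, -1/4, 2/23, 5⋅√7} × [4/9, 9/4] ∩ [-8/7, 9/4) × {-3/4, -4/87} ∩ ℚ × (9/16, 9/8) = ∅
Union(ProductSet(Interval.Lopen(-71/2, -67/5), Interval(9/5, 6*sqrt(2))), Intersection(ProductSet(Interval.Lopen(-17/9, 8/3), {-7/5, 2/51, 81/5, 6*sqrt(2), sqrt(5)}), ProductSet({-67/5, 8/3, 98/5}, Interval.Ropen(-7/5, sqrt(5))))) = Union(ProductSet({8/3}, {-7/5, 2/51}), ProductSet(Interval.Lopen(-71/2, -67/5), Interval(9/5, 6*sqrt(2))))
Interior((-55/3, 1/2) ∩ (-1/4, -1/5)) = (-1/4, -1/5)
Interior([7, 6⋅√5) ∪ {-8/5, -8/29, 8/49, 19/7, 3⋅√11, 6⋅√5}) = (7, 6⋅√5)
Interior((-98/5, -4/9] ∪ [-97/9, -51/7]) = (-98/5, -4/9)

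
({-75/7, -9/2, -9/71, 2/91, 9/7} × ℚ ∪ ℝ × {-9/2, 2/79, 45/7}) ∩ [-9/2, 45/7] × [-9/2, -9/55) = ([-9/2, 45/7] × {-9/2}) ∪ ({-9/2, -9/71, 2/91, 9/7} × (ℚ ∩ [-9/2, -9/55)))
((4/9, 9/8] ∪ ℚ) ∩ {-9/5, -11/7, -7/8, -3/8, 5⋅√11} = {-9/5, -11/7, -7/8, -3/8}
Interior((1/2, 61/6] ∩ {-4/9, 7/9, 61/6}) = ∅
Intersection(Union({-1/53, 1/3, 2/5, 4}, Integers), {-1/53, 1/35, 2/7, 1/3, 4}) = {-1/53, 1/3, 4}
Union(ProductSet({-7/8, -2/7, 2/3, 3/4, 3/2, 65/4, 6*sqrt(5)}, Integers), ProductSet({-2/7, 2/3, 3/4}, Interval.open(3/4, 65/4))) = Union(ProductSet({-2/7, 2/3, 3/4}, Interval.open(3/4, 65/4)), ProductSet({-7/8, -2/7, 2/3, 3/4, 3/2, 65/4, 6*sqrt(5)}, Integers))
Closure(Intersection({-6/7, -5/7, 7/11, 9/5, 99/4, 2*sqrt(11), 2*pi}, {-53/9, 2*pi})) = {2*pi}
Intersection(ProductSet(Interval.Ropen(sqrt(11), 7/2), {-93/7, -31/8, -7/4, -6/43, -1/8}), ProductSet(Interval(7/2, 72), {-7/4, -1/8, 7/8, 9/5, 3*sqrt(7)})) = EmptySet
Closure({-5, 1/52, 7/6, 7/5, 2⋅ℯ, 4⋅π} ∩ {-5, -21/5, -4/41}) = {-5}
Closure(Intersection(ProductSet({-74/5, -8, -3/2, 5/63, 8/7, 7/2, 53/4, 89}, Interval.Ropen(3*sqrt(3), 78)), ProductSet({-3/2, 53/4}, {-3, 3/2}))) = EmptySet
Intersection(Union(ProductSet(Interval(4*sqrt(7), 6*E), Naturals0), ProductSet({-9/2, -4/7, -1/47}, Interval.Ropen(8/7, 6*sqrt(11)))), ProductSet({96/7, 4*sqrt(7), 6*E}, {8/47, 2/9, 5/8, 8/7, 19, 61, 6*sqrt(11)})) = ProductSet({96/7, 4*sqrt(7), 6*E}, {19, 61})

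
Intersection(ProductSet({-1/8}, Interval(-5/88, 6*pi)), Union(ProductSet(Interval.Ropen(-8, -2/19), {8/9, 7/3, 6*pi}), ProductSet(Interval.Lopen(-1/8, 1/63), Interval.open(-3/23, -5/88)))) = ProductSet({-1/8}, {8/9, 7/3, 6*pi})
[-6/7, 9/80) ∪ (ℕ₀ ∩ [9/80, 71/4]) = [-6/7, 9/80) ∪ {1, 2, …, 17}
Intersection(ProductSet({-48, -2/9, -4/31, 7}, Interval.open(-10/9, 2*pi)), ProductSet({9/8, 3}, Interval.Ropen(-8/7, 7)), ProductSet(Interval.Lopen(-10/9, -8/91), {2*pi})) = EmptySet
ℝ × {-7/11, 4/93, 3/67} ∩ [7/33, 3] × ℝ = [7/33, 3] × {-7/11, 4/93, 3/67}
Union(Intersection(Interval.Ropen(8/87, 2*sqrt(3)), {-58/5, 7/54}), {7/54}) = {7/54}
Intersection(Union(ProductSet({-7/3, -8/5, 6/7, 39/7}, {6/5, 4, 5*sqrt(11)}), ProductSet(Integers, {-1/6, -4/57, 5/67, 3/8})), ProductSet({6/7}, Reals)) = ProductSet({6/7}, {6/5, 4, 5*sqrt(11)})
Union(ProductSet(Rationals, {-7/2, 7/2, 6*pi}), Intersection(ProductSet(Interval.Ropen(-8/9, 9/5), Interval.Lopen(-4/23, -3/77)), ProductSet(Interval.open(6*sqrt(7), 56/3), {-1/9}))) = ProductSet(Rationals, {-7/2, 7/2, 6*pi})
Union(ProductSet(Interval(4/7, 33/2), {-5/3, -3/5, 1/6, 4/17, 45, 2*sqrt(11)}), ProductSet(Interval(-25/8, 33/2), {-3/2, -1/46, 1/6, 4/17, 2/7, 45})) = Union(ProductSet(Interval(-25/8, 33/2), {-3/2, -1/46, 1/6, 4/17, 2/7, 45}), ProductSet(Interval(4/7, 33/2), {-5/3, -3/5, 1/6, 4/17, 45, 2*sqrt(11)}))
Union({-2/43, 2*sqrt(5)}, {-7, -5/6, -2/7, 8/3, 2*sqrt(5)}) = {-7, -5/6, -2/7, -2/43, 8/3, 2*sqrt(5)}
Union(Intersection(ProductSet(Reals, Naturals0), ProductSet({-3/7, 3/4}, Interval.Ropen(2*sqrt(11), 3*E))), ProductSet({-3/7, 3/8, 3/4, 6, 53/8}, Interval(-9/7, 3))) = Union(ProductSet({-3/7, 3/4}, Range(7, 9, 1)), ProductSet({-3/7, 3/8, 3/4, 6, 53/8}, Interval(-9/7, 3)))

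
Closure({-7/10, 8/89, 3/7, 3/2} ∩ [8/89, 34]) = {8/89, 3/7, 3/2}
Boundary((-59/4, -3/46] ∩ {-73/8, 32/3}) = {-73/8}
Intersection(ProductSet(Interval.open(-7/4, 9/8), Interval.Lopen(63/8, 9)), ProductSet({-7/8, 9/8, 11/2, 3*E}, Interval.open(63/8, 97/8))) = ProductSet({-7/8}, Interval.Lopen(63/8, 9))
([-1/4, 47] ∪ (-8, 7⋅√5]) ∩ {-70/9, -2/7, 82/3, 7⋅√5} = {-70/9, -2/7, 82/3, 7⋅√5}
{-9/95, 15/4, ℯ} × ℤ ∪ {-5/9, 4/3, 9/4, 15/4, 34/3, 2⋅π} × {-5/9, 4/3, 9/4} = ({-9/95, 15/4, ℯ} × ℤ) ∪ ({-5/9, 4/3, 9/4, 15/4, 34/3, 2⋅π} × {-5/9, 4/3, 9/4})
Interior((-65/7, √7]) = (-65/7, √7)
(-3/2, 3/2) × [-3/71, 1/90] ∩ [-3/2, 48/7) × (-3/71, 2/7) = (-3/2, 3/2) × (-3/71, 1/90]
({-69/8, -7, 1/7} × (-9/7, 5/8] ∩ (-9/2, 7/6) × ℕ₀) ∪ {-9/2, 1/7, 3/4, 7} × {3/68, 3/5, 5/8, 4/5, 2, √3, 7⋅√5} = ({1/7} × {0}) ∪ ({-9/2, 1/7, 3/4, 7} × {3/68, 3/5, 5/8, 4/5, 2, √3, 7⋅√5})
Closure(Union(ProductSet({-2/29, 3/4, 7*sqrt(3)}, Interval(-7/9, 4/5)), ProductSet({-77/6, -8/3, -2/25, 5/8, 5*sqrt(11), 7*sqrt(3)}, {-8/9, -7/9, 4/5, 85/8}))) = Union(ProductSet({-2/29, 3/4, 7*sqrt(3)}, Interval(-7/9, 4/5)), ProductSet({-77/6, -8/3, -2/25, 5/8, 5*sqrt(11), 7*sqrt(3)}, {-8/9, -7/9, 4/5, 85/8}))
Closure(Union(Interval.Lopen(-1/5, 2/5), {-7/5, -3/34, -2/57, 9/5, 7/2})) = Union({-7/5, 9/5, 7/2}, Interval(-1/5, 2/5))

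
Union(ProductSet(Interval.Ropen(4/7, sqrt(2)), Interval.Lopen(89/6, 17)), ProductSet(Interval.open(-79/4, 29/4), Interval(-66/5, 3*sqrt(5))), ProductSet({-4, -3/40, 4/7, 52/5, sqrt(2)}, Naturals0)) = Union(ProductSet({-4, -3/40, 4/7, 52/5, sqrt(2)}, Naturals0), ProductSet(Interval.open(-79/4, 29/4), Interval(-66/5, 3*sqrt(5))), ProductSet(Interval.Ropen(4/7, sqrt(2)), Interval.Lopen(89/6, 17)))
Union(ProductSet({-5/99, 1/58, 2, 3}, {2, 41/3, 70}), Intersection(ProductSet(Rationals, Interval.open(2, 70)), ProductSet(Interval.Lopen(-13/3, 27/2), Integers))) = Union(ProductSet({-5/99, 1/58, 2, 3}, {2, 41/3, 70}), ProductSet(Intersection(Interval.Lopen(-13/3, 27/2), Rationals), Range(3, 70, 1)))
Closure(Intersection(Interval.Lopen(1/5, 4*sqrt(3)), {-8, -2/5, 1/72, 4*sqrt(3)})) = {4*sqrt(3)}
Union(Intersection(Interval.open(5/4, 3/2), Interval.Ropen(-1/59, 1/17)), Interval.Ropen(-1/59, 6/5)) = Interval.Ropen(-1/59, 6/5)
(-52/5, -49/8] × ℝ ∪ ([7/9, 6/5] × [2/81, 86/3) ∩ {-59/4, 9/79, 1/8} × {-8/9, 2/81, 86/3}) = (-52/5, -49/8] × ℝ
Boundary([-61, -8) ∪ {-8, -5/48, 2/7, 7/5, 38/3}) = {-61, -8, -5/48, 2/7, 7/5, 38/3}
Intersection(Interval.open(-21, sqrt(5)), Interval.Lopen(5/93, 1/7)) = Interval.Lopen(5/93, 1/7)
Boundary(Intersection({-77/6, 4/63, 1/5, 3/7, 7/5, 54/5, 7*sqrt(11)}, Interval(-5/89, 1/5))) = {4/63, 1/5}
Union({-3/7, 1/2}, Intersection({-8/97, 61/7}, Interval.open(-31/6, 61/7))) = {-3/7, -8/97, 1/2}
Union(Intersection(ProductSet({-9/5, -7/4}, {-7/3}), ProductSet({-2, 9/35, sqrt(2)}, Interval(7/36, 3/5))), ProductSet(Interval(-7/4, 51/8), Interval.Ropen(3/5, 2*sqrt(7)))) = ProductSet(Interval(-7/4, 51/8), Interval.Ropen(3/5, 2*sqrt(7)))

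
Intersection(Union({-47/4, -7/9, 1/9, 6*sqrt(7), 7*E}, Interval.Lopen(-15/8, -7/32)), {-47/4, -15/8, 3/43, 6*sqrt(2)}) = {-47/4}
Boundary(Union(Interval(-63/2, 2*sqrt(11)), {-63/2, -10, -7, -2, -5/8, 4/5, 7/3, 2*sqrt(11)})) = {-63/2, 2*sqrt(11)}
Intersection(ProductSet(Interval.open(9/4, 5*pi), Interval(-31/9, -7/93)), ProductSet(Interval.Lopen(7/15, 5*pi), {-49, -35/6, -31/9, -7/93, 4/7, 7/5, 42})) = ProductSet(Interval.open(9/4, 5*pi), {-31/9, -7/93})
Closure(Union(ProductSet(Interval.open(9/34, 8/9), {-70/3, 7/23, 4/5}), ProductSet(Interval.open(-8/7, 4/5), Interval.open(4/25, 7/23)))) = Union(ProductSet({-8/7, 4/5}, Interval(4/25, 7/23)), ProductSet(Interval(-8/7, 4/5), {4/25, 7/23}), ProductSet(Interval.open(-8/7, 4/5), Interval.open(4/25, 7/23)), ProductSet(Interval(9/34, 8/9), {-70/3, 7/23, 4/5}))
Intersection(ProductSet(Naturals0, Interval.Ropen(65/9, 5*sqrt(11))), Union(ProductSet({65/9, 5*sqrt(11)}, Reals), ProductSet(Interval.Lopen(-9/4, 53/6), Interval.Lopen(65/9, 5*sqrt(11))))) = ProductSet(Range(0, 9, 1), Interval.open(65/9, 5*sqrt(11)))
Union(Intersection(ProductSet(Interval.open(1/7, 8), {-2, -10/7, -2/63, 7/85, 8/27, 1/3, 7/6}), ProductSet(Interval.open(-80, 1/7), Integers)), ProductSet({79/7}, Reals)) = ProductSet({79/7}, Reals)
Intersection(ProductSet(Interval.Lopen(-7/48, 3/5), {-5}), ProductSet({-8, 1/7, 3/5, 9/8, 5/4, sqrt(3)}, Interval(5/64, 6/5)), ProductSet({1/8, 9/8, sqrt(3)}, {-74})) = EmptySet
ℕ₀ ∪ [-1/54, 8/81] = [-1/54, 8/81] ∪ ℕ₀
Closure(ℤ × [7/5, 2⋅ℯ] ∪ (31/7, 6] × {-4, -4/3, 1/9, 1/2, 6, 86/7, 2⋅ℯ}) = (ℤ × [7/5, 2⋅ℯ]) ∪ ([31/7, 6] × {-4, -4/3, 1/9, 1/2, 6, 86/7, 2⋅ℯ})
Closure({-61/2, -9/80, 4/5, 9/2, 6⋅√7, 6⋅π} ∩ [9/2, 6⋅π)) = {9/2, 6⋅√7}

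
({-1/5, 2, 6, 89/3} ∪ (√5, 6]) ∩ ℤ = {2} ∪ {3, 4, 5, 6}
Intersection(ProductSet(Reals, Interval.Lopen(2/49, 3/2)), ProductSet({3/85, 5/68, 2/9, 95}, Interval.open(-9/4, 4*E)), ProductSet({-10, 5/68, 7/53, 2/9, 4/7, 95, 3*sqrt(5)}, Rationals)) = ProductSet({5/68, 2/9, 95}, Intersection(Interval.Lopen(2/49, 3/2), Rationals))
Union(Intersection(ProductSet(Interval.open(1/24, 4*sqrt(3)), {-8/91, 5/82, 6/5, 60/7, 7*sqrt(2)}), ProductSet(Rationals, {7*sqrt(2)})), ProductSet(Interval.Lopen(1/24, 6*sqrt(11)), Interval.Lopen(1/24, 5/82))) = Union(ProductSet(Intersection(Interval.open(1/24, 4*sqrt(3)), Rationals), {7*sqrt(2)}), ProductSet(Interval.Lopen(1/24, 6*sqrt(11)), Interval.Lopen(1/24, 5/82)))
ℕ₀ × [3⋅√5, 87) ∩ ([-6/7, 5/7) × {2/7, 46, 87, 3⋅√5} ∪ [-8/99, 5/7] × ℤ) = {0} × ({3⋅√5} ∪ {7, 8, …, 86})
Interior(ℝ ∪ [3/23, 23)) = (-∞, ∞)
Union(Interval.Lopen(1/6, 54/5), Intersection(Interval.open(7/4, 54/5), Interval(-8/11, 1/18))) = Interval.Lopen(1/6, 54/5)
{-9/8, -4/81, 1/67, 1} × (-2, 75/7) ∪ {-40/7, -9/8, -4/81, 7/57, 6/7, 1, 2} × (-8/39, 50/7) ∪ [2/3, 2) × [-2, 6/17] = ({-9/8, -4/81, 1/67, 1} × (-2, 75/7)) ∪ ([2/3, 2) × [-2, 6/17]) ∪ ({-40/7, -9/8, -4/81, 7/57, 6/7, 1, 2} × (-8/39, 50/7))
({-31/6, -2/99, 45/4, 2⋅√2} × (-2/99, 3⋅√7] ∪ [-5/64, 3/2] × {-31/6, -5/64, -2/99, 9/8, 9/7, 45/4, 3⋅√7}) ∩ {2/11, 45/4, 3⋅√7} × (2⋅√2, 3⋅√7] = ({2/11} × {3⋅√7}) ∪ ({45/4} × (2⋅√2, 3⋅√7])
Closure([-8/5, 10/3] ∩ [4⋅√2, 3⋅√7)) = ∅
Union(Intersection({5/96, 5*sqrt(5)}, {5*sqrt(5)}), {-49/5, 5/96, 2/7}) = {-49/5, 5/96, 2/7, 5*sqrt(5)}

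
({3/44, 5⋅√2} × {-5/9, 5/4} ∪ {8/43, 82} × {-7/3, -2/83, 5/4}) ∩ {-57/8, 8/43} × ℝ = {8/43} × {-7/3, -2/83, 5/4}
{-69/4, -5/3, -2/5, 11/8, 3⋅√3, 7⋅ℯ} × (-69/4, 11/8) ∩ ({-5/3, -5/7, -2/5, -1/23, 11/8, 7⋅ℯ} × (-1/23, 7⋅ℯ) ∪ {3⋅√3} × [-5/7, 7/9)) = ({3⋅√3} × [-5/7, 7/9)) ∪ ({-5/3, -2/5, 11/8, 7⋅ℯ} × (-1/23, 11/8))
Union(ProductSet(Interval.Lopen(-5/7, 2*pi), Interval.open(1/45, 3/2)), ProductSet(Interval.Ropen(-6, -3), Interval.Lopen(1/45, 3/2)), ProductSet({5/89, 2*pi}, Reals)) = Union(ProductSet({5/89, 2*pi}, Reals), ProductSet(Interval.Ropen(-6, -3), Interval.Lopen(1/45, 3/2)), ProductSet(Interval.Lopen(-5/7, 2*pi), Interval.open(1/45, 3/2)))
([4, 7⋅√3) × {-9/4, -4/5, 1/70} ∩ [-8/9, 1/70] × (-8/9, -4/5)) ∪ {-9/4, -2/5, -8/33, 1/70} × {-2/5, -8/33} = {-9/4, -2/5, -8/33, 1/70} × {-2/5, -8/33}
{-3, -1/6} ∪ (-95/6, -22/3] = (-95/6, -22/3] ∪ {-3, -1/6}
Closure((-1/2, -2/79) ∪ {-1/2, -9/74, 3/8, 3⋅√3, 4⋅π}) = [-1/2, -2/79] ∪ {3/8, 3⋅√3, 4⋅π}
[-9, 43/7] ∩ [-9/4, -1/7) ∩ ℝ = [-9/4, -1/7)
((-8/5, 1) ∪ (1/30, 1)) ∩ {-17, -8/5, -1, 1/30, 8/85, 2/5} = {-1, 1/30, 8/85, 2/5}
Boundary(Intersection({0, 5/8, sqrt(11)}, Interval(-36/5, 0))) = {0}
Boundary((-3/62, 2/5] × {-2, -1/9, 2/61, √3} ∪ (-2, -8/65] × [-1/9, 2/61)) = ({-2, -8/65} × [-1/9, 2/61]) ∪ ([-2, -8/65] × {-1/9, 2/61}) ∪ ([-3/62, 2/5] × {-2, -1/9, 2/61, √3})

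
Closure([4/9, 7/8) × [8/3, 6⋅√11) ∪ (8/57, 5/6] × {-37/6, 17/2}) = ([8/57, 5/6] × {-37/6, 17/2}) ∪ ({4/9, 7/8} × [8/3, 6⋅√11]) ∪ ([4/9, 7/8] × {8/3, 6⋅√11}) ∪ ([4/9, 7/8) × [8/3, 6⋅√11))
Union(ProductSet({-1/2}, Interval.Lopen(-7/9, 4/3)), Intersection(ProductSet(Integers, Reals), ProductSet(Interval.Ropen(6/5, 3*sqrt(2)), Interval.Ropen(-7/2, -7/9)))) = Union(ProductSet({-1/2}, Interval.Lopen(-7/9, 4/3)), ProductSet(Range(2, 5, 1), Interval.Ropen(-7/2, -7/9)))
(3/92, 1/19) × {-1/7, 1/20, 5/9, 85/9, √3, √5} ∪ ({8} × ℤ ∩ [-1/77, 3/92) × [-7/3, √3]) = (3/92, 1/19) × {-1/7, 1/20, 5/9, 85/9, √3, √5}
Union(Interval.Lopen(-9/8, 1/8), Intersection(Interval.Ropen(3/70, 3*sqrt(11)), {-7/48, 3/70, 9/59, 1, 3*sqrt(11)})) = Union({9/59, 1}, Interval.Lopen(-9/8, 1/8))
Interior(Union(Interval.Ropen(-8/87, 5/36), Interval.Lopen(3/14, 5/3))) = Union(Interval.open(-8/87, 5/36), Interval.open(3/14, 5/3))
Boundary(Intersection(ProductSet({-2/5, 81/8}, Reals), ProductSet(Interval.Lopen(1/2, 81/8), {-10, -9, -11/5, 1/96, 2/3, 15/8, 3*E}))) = ProductSet({81/8}, {-10, -9, -11/5, 1/96, 2/3, 15/8, 3*E})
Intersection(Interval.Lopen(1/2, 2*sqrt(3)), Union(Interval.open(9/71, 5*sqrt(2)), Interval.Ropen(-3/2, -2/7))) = Interval.Lopen(1/2, 2*sqrt(3))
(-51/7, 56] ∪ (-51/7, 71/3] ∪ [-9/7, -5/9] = (-51/7, 56]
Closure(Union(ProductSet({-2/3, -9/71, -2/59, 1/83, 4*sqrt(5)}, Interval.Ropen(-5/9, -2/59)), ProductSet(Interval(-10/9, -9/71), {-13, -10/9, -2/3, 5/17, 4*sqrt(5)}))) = Union(ProductSet({-2/3, -9/71, -2/59, 1/83, 4*sqrt(5)}, Interval(-5/9, -2/59)), ProductSet(Interval(-10/9, -9/71), {-13, -10/9, -2/3, 5/17, 4*sqrt(5)}))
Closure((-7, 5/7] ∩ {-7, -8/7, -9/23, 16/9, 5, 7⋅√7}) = {-8/7, -9/23}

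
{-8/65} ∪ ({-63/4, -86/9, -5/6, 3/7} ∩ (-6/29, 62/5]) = {-8/65, 3/7}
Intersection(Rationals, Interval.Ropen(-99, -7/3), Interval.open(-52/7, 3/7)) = Intersection(Interval.open(-52/7, -7/3), Rationals)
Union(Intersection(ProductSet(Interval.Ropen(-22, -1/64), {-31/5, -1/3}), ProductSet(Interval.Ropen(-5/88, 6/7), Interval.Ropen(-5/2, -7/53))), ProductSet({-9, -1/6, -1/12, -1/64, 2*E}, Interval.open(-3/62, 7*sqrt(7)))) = Union(ProductSet({-9, -1/6, -1/12, -1/64, 2*E}, Interval.open(-3/62, 7*sqrt(7))), ProductSet(Interval.Ropen(-5/88, -1/64), {-1/3}))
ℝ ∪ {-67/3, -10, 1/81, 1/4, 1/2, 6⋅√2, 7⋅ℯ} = ℝ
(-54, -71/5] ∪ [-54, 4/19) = [-54, 4/19)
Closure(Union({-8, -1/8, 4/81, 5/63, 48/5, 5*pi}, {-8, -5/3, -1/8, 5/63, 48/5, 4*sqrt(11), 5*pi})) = {-8, -5/3, -1/8, 4/81, 5/63, 48/5, 4*sqrt(11), 5*pi}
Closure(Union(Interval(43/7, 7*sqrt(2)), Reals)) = Interval(-oo, oo)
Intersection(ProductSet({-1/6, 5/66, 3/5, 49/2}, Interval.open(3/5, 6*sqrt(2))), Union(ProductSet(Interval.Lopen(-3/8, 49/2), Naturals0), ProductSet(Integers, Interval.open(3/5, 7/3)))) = ProductSet({-1/6, 5/66, 3/5, 49/2}, Range(1, 9, 1))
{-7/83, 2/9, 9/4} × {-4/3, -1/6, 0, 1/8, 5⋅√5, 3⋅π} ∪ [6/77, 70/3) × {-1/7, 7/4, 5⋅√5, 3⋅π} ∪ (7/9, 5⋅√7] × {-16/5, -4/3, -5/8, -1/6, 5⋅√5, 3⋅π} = ([6/77, 70/3) × {-1/7, 7/4, 5⋅√5, 3⋅π}) ∪ ({-7/83, 2/9, 9/4} × {-4/3, -1/6, 0, 1/8, 5⋅√5, 3⋅π}) ∪ ((7/9, 5⋅√7] × {-16/5, -4/3, -5/8, -1/6, 5⋅√5, 3⋅π})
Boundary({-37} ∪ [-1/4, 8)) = {-37, -1/4, 8}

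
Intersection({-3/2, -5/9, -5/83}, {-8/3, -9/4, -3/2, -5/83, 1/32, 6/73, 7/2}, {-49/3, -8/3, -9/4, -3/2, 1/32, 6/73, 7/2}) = {-3/2}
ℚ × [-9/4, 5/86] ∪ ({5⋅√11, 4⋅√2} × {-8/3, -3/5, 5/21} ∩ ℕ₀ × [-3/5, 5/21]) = ℚ × [-9/4, 5/86]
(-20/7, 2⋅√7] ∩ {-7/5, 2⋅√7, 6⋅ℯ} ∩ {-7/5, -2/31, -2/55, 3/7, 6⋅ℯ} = {-7/5}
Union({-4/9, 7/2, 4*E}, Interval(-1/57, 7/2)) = Union({-4/9, 4*E}, Interval(-1/57, 7/2))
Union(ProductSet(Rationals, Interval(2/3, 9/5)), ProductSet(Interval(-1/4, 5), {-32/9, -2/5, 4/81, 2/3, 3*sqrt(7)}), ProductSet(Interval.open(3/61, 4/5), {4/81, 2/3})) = Union(ProductSet(Interval(-1/4, 5), {-32/9, -2/5, 4/81, 2/3, 3*sqrt(7)}), ProductSet(Rationals, Interval(2/3, 9/5)))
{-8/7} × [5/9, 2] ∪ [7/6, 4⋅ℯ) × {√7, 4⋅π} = ({-8/7} × [5/9, 2]) ∪ ([7/6, 4⋅ℯ) × {√7, 4⋅π})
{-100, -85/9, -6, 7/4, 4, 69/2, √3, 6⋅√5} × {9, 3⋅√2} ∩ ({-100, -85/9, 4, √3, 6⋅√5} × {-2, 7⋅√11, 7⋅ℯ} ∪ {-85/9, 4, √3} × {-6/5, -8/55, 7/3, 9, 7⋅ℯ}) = {-85/9, 4, √3} × {9}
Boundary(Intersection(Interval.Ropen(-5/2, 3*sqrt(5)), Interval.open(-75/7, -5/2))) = EmptySet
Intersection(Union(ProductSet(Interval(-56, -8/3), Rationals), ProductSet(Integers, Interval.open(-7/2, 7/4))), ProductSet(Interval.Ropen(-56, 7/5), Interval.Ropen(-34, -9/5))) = Union(ProductSet(Interval(-56, -8/3), Intersection(Interval.Ropen(-34, -9/5), Rationals)), ProductSet(Range(-56, 2, 1), Interval.open(-7/2, -9/5)))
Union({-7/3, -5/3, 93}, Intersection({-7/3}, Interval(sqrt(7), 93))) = {-7/3, -5/3, 93}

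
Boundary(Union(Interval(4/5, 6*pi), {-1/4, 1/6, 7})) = {-1/4, 1/6, 4/5, 6*pi}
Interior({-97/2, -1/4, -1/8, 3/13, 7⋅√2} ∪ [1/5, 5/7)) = (1/5, 5/7)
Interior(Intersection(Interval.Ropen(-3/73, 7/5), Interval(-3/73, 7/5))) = Interval.open(-3/73, 7/5)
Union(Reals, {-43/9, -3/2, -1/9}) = Reals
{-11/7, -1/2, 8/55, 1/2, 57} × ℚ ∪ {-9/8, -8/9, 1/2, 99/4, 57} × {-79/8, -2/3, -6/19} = ({-11/7, -1/2, 8/55, 1/2, 57} × ℚ) ∪ ({-9/8, -8/9, 1/2, 99/4, 57} × {-79/8, -2/3, -6/19})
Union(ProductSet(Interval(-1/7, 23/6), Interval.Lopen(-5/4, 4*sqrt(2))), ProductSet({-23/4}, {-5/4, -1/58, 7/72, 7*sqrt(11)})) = Union(ProductSet({-23/4}, {-5/4, -1/58, 7/72, 7*sqrt(11)}), ProductSet(Interval(-1/7, 23/6), Interval.Lopen(-5/4, 4*sqrt(2))))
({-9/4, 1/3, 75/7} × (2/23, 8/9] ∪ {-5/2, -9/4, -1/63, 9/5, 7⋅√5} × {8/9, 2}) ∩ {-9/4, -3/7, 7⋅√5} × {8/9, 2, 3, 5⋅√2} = {-9/4, 7⋅√5} × {8/9, 2}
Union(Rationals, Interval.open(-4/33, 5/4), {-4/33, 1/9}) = Union(Interval(-4/33, 5/4), Rationals)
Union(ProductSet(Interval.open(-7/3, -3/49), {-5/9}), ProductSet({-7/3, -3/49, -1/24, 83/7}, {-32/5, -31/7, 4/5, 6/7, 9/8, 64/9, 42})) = Union(ProductSet({-7/3, -3/49, -1/24, 83/7}, {-32/5, -31/7, 4/5, 6/7, 9/8, 64/9, 42}), ProductSet(Interval.open(-7/3, -3/49), {-5/9}))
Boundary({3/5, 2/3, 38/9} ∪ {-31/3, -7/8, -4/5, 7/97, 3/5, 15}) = {-31/3, -7/8, -4/5, 7/97, 3/5, 2/3, 38/9, 15}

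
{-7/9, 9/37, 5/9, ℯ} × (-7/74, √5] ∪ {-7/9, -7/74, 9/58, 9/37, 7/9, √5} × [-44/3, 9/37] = ({-7/9, 9/37, 5/9, ℯ} × (-7/74, √5]) ∪ ({-7/9, -7/74, 9/58, 9/37, 7/9, √5} × [-44/3, 9/37])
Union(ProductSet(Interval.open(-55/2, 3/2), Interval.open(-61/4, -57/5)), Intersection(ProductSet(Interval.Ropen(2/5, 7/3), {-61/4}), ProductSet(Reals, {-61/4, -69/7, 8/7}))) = Union(ProductSet(Interval.open(-55/2, 3/2), Interval.open(-61/4, -57/5)), ProductSet(Interval.Ropen(2/5, 7/3), {-61/4}))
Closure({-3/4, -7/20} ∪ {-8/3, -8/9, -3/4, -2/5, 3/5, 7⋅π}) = {-8/3, -8/9, -3/4, -2/5, -7/20, 3/5, 7⋅π}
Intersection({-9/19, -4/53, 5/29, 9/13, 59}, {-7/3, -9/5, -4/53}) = {-4/53}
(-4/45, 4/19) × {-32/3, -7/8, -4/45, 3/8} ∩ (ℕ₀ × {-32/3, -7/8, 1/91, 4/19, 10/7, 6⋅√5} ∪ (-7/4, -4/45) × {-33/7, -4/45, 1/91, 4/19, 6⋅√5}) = {0} × {-32/3, -7/8}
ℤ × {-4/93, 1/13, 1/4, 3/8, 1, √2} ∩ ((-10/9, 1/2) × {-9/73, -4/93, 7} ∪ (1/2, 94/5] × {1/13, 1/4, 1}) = ({-1, 0} × {-4/93}) ∪ ({1, 2, …, 18} × {1/13, 1/4, 1})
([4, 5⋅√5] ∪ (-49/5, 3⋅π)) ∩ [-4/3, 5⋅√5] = [-4/3, 5⋅√5]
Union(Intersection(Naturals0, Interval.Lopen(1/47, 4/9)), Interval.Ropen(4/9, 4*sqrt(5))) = Interval.Ropen(4/9, 4*sqrt(5))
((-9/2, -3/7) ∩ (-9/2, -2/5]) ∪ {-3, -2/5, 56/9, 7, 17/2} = (-9/2, -3/7) ∪ {-2/5, 56/9, 7, 17/2}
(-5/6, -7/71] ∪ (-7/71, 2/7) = (-5/6, 2/7)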